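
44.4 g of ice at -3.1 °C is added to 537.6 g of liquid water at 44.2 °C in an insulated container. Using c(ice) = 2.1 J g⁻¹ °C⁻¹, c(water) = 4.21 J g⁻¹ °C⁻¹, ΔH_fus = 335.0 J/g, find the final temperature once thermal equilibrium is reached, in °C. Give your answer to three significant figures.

T_f = 34.6 °C

Heat to bring ice to 0 °C and melt it: q₁ = 44.4×2.1×3.1 + 44.4×335.0 = 15163 J
Heat the water can supply cooling to 0 °C: 537.6×4.21×44.2 = 100038 J > q₁, so all ice melts.
Energy balance: 537.6×4.21×(44.2 − T) = 15163 + 44.4×4.21×(T − 0)
2263.296(44.2 − T) = 15163 + 186.924 T
100038 − 15163 = 2450.220 T
T = 84875 / 2450.220 = 34.64 °C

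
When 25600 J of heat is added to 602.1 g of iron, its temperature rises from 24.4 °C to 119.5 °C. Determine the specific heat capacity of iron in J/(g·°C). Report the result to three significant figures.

c = 0.447 J/(g·°C)

c = q / (m ΔT) = 25600 / (602.1 × 95.1)
c = 25600 / 57259.71 = 0.447 J/(g·°C)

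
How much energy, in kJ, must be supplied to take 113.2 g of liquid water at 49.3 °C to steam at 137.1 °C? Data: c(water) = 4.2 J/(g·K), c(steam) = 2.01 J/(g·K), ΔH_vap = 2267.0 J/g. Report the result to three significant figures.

q1 (heat water 49.3→100.0 °C): 113.2 × 4.2 × 50.7 = 24105 J
q2 (vaporize at 100 °C): 113.2 × 2267.0 = 256624 J
q3 (heat steam 100.0→137.1 °C): 113.2 × 2.01 × 37.1 = 8441 J
Total: 24105 + 256624 + 8441 = 289170 J = 289 kJ

q = 289 kJ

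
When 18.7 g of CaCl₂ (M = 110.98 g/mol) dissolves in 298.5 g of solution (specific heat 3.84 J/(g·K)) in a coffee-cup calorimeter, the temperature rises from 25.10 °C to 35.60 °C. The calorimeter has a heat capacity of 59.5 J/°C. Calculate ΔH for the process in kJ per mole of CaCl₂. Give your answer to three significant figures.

|ΔT| = |35.60 − 25.10| = 10.50 °C
|q_surr| = (298.5 × 3.84 + 59.5) × 10.50 = 1205.74 × 10.50 = 12660 J
n(CaCl₂) = 18.7 / 110.98 = 0.1685 mol
Temperature rose, so q_rxn = −|q_surr| = -12.66 kJ
ΔH = q_rxn / n = -75.13 kJ/mol

ΔH = -75.1 kJ/mol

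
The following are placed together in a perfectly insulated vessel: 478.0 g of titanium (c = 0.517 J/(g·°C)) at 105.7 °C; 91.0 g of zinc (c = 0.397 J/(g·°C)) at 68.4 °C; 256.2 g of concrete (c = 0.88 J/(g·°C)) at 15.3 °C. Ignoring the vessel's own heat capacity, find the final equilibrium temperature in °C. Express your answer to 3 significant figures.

T_f = 63.0 °C

Σ mᵢcᵢ(T − Tᵢ) = 0  ⇒  T = Σ mᵢcᵢTᵢ / Σ mᵢcᵢ
Σ mᵢcᵢ = 478.0×0.517 + 91.0×0.397 + 256.2×0.88 = 508.709
Σ mᵢcᵢTᵢ = 247.126×105.7 + 36.127×68.4 + 225.456×15.3 = 32042
T = 32042 / 508.709 = 62.99 °C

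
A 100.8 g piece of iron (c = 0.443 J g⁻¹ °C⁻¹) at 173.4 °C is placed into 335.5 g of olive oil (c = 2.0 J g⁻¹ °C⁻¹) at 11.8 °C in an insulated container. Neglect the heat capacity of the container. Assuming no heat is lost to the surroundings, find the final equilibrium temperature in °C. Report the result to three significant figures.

Heat lost by iron = heat gained by olive oil.
(100.8)(0.443)(173.4 − T) = (335.5)(2.0)(T − 11.8)
44.6544 (173.4 − T) = 671 (T − 11.8)
7743.1 − 44.6544 T = 671 T − 7917.8
15660.9 = 715.6544 T
T = 21.88 °C

T_f = 21.9 °C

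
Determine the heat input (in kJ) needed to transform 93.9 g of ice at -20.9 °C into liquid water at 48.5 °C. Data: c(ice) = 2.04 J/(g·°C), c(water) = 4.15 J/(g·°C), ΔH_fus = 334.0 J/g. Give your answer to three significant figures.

q = 54.3 kJ

q1 (heat ice -20.9→0.0 °C): 93.9 × 2.04 × 20.9 = 4004 J
q2 (melt at 0 °C): 93.9 × 334.0 = 31363 J
q3 (heat water 0.0→48.5 °C): 93.9 × 4.15 × 48.5 = 18900 J
Total: 4004 + 31363 + 18900 = 54267 J = 54.3 kJ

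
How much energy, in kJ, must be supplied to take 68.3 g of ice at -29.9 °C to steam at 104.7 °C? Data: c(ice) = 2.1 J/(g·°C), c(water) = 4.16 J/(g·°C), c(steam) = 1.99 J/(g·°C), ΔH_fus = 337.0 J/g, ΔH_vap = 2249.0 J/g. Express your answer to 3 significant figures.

q1 (heat ice -29.9→0.0 °C): 68.3 × 2.1 × 29.9 = 4289 J
q2 (melt at 0 °C): 68.3 × 337.0 = 23017 J
q3 (heat water 0.0→100.0 °C): 68.3 × 4.16 × 100.0 = 28413 J
q4 (vaporize at 100 °C): 68.3 × 2249.0 = 153607 J
q5 (heat steam 100.0→104.7 °C): 68.3 × 1.99 × 4.7 = 639 J
Total: 4289 + 23017 + 28413 + 153607 + 639 = 209965 J = 210 kJ

q = 210 kJ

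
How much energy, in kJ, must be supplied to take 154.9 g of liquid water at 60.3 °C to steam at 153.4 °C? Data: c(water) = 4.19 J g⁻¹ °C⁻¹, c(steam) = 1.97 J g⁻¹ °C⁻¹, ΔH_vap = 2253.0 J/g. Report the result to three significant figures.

q = 391 kJ

q1 (heat water 60.3→100.0 °C): 154.9 × 4.19 × 39.7 = 25767 J
q2 (vaporize at 100 °C): 154.9 × 2253.0 = 348990 J
q3 (heat steam 100.0→153.4 °C): 154.9 × 1.97 × 53.4 = 16295 J
Total: 25767 + 348990 + 16295 = 391052 J = 391 kJ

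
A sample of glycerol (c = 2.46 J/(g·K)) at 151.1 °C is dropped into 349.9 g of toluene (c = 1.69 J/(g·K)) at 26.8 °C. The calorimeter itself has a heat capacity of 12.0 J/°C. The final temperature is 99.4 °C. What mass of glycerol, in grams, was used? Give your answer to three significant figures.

q_gained = (349.9 × 1.69 + 12.0) × (99.4 − 26.8) = 43800 J
q_lost = m × 2.46 × (151.1 − 99.4) = 127.182 m
m = 43800 / 127.182 = 344 g

m = 344 g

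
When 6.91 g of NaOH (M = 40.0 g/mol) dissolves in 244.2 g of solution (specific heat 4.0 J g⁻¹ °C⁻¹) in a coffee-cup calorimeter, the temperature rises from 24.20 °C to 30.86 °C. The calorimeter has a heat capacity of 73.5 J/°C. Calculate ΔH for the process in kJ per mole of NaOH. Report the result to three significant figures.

ΔH = -40.5 kJ/mol

|ΔT| = |30.86 − 24.20| = 6.66 °C
|q_surr| = (244.2 × 4.0 + 73.5) × 6.66 = 1050.3 × 6.66 = 6995 J
n(NaOH) = 6.91 / 40.0 = 0.1728 mol
Temperature rose, so q_rxn = −|q_surr| = -6.995 kJ
ΔH = q_rxn / n = -40.48 kJ/mol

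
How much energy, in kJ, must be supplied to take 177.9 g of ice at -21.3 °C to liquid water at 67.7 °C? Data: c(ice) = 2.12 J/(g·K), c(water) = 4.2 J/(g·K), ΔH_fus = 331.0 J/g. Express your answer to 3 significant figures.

q1 (heat ice -21.3→0.0 °C): 177.9 × 2.12 × 21.3 = 8033 J
q2 (melt at 0 °C): 177.9 × 331.0 = 58885 J
q3 (heat water 0.0→67.7 °C): 177.9 × 4.2 × 67.7 = 50584 J
Total: 8033 + 58885 + 50584 = 117502 J = 118 kJ

q = 118 kJ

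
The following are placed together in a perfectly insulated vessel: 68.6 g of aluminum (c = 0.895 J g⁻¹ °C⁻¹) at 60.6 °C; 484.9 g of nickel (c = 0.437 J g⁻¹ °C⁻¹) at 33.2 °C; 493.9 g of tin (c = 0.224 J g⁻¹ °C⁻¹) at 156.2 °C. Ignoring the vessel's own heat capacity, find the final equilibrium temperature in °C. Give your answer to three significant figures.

Σ mᵢcᵢ(T − Tᵢ) = 0  ⇒  T = Σ mᵢcᵢTᵢ / Σ mᵢcᵢ
Σ mᵢcᵢ = 68.6×0.895 + 484.9×0.437 + 493.9×0.224 = 383.9319
Σ mᵢcᵢTᵢ = 61.397×60.6 + 211.9013×33.2 + 110.6336×156.2 = 28037
T = 28037 / 383.9319 = 73.03 °C

T_f = 73.0 °C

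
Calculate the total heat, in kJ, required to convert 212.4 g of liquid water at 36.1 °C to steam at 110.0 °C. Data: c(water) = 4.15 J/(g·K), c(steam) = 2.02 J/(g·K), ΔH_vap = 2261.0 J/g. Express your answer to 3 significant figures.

q1 (heat water 36.1→100.0 °C): 212.4 × 4.15 × 63.9 = 56325 J
q2 (vaporize at 100 °C): 212.4 × 2261.0 = 480236 J
q3 (heat steam 100.0→110.0 °C): 212.4 × 2.02 × 10.0 = 4290 J
Total: 56325 + 480236 + 4290 = 540851 J = 541 kJ

q = 541 kJ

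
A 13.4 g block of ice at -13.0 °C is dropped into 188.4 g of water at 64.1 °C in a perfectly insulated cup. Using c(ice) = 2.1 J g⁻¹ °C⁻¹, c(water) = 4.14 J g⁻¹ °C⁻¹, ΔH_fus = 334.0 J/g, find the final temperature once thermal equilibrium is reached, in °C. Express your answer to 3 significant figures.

T_f = 54.0 °C

Heat to bring ice to 0 °C and melt it: q₁ = 13.4×2.1×13.0 + 13.4×334.0 = 4841.4 J
Heat the water can supply cooling to 0 °C: 188.4×4.14×64.1 = 49996.5 J > q₁, so all ice melts.
Energy balance: 188.4×4.14×(64.1 − T) = 4841.4 + 13.4×4.14×(T − 0)
779.976(64.1 − T) = 4841.4 + 55.476 T
49996.5 − 4841.4 = 835.452 T
T = 45155.1 / 835.452 = 54.049 °C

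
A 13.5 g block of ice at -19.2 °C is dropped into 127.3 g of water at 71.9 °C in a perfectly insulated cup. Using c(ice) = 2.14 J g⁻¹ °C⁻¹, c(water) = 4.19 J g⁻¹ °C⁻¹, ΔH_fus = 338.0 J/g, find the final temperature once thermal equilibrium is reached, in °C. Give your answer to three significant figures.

Heat to bring ice to 0 °C and melt it: q₁ = 13.5×2.14×19.2 + 13.5×338.0 = 5117.7 J
Heat the water can supply cooling to 0 °C: 127.3×4.19×71.9 = 38350.5 J > q₁, so all ice melts.
Energy balance: 127.3×4.19×(71.9 − T) = 5117.7 + 13.5×4.19×(T − 0)
533.387(71.9 − T) = 5117.7 + 56.565 T
38350.5 − 5117.7 = 589.952 T
T = 33232.8 / 589.952 = 56.33 °C

T_f = 56.3 °C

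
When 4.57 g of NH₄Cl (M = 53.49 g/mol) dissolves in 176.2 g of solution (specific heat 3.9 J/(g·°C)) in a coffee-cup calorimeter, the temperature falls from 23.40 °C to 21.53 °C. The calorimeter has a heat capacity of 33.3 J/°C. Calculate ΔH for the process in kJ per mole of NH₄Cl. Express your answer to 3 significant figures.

|ΔT| = |21.53 − 23.40| = 1.87 °C
|q_surr| = (176.2 × 3.9 + 33.3) × 1.87 = 720.48 × 1.87 = 1347 J
n(NH₄Cl) = 4.57 / 53.49 = 0.08544 mol
Temperature fell, so q_rxn = +|q_surr| = 1.347 kJ
ΔH = q_rxn / n = 15.77 kJ/mol

ΔH = 15.8 kJ/mol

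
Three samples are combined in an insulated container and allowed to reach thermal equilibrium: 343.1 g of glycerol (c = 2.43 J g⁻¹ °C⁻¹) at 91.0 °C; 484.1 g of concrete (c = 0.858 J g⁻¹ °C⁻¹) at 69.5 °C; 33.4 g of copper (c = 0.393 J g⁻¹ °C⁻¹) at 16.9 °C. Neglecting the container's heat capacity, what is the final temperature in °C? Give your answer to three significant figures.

T_f = 83.2 °C

Σ mᵢcᵢ(T − Tᵢ) = 0  ⇒  T = Σ mᵢcᵢTᵢ / Σ mᵢcᵢ
Σ mᵢcᵢ = 343.1×2.43 + 484.1×0.858 + 33.4×0.393 = 1262.2170
Σ mᵢcᵢTᵢ = 833.733×91.0 + 415.3578×69.5 + 13.1262×16.9 = 104960
T = 104960 / 1262.2170 = 83.16 °C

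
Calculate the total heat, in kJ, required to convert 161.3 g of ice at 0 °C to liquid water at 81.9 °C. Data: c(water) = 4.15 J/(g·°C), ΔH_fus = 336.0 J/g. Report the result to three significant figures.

q = 109 kJ

q1 (melt at 0 °C): 161.3 × 336.0 = 54197 J
q2 (heat water 0.0→81.9 °C): 161.3 × 4.15 × 81.9 = 54823 J
Total: 54197 + 54823 = 109020 J = 109 kJ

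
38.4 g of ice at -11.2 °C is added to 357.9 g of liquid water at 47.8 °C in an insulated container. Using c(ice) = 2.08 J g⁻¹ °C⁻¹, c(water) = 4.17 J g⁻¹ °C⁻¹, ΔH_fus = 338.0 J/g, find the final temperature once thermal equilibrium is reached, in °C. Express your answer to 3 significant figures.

Heat to bring ice to 0 °C and melt it: q₁ = 38.4×2.08×11.2 + 38.4×338.0 = 13874 J
Heat the water can supply cooling to 0 °C: 357.9×4.17×47.8 = 71338.8 J > q₁, so all ice melts.
Energy balance: 357.9×4.17×(47.8 − T) = 13874 + 38.4×4.17×(T − 0)
1492.443(47.8 − T) = 13874 + 160.128 T
71338.8 − 13874 = 1652.571 T
T = 57464.8 / 1652.571 = 34.77 °C

T_f = 34.8 °C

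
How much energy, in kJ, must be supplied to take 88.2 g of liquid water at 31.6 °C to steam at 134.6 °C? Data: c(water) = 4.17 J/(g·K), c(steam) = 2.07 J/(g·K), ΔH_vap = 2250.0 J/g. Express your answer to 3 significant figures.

q = 230 kJ

q1 (heat water 31.6→100.0 °C): 88.2 × 4.17 × 68.4 = 25157 J
q2 (vaporize at 100 °C): 88.2 × 2250.0 = 198450 J
q3 (heat steam 100.0→134.6 °C): 88.2 × 2.07 × 34.6 = 6317 J
Total: 25157 + 198450 + 6317 = 229924 J = 230 kJ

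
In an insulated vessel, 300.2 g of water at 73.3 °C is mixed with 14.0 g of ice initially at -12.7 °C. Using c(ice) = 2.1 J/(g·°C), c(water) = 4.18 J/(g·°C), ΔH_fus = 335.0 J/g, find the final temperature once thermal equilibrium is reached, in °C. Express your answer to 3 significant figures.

T_f = 66.2 °C

Heat to bring ice to 0 °C and melt it: q₁ = 14.0×2.1×12.7 + 14.0×335.0 = 5063.4 J
Heat the water can supply cooling to 0 °C: 300.2×4.18×73.3 = 91979.5 J > q₁, so all ice melts.
Energy balance: 300.2×4.18×(73.3 − T) = 5063.4 + 14.0×4.18×(T − 0)
1254.836(73.3 − T) = 5063.4 + 58.52 T
91979.5 − 5063.4 = 1313.356 T
T = 86916.1 / 1313.356 = 66.18 °C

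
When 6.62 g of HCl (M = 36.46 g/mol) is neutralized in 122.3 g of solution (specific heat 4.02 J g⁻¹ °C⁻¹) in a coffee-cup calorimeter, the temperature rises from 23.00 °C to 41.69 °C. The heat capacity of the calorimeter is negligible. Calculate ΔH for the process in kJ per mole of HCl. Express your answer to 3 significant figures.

ΔH = -50.6 kJ/mol

|ΔT| = |41.69 − 23.00| = 18.69 °C
|q_surr| = (122.3 × 4.02) × 18.69 = 491.646 × 18.69 = 9189 J
n(HCl) = 6.62 / 36.46 = 0.1816 mol
Temperature rose, so q_rxn = −|q_surr| = -9.189 kJ
ΔH = q_rxn / n = -50.60 kJ/mol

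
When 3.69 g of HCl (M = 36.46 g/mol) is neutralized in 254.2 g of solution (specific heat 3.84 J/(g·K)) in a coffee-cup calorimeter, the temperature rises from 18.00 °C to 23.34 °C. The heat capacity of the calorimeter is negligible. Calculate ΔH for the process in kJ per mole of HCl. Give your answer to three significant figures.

|ΔT| = |23.34 − 18.00| = 5.34 °C
|q_surr| = (254.2 × 3.84) × 5.34 = 976.128 × 5.34 = 5213 J
n(HCl) = 3.69 / 36.46 = 0.1012 mol
Temperature rose, so q_rxn = −|q_surr| = -5.213 kJ
ΔH = q_rxn / n = -51.51 kJ/mol

ΔH = -51.5 kJ/mol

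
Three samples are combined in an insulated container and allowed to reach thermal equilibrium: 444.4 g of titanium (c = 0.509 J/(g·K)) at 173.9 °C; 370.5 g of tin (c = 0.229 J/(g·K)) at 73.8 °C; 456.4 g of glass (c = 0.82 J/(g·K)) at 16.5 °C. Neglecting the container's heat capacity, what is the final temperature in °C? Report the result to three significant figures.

T_f = 75.5 °C

Σ mᵢcᵢ(T − Tᵢ) = 0  ⇒  T = Σ mᵢcᵢTᵢ / Σ mᵢcᵢ
Σ mᵢcᵢ = 444.4×0.509 + 370.5×0.229 + 456.4×0.82 = 685.2921
Σ mᵢcᵢTᵢ = 226.1996×173.9 + 84.8445×73.8 + 374.248×16.5 = 51773
T = 51773 / 685.2921 = 75.549 °C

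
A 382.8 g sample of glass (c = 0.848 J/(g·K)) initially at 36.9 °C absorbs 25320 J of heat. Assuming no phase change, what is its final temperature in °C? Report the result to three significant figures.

ΔT = q / (m c) = 25320 / (382.8 × 0.848) = 78.00 °C
T_f = 36.9 + 78.00 = 114.90 °C

T_f = 115 °C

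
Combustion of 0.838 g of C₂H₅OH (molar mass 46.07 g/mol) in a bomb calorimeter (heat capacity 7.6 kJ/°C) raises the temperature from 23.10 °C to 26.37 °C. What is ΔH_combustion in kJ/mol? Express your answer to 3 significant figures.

ΔH = -1370 kJ/mol

ΔT = 26.37 − 23.10 = 3.27 °C
q_cal = C_cal × ΔT = 7.6 × 3.27 = 24.852 kJ
n = 0.838 / 46.07 = 0.01819 mol
q_rxn = −q_cal = -24.852 kJ
ΔH = -24.852 / 0.01819 = -1366 kJ/mol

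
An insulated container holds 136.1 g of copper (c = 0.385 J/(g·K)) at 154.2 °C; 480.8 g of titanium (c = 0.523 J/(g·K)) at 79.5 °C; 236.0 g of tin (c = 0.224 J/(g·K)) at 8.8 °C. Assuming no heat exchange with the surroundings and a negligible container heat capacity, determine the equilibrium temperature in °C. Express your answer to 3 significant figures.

Σ mᵢcᵢ(T − Tᵢ) = 0  ⇒  T = Σ mᵢcᵢTᵢ / Σ mᵢcᵢ
Σ mᵢcᵢ = 136.1×0.385 + 480.8×0.523 + 236.0×0.224 = 356.7209
Σ mᵢcᵢTᵢ = 52.3985×154.2 + 251.4584×79.5 + 52.864×8.8 = 28536
T = 28536 / 356.7209 = 80.00 °C

T_f = 80.0 °C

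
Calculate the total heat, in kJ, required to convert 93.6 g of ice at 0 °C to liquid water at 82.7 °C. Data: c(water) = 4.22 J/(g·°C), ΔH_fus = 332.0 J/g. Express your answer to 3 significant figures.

q1 (melt at 0 °C): 93.6 × 332.0 = 31075 J
q2 (heat water 0.0→82.7 °C): 93.6 × 4.22 × 82.7 = 32666 J
Total: 31075 + 32666 = 63741 J = 63.7 kJ

q = 63.7 kJ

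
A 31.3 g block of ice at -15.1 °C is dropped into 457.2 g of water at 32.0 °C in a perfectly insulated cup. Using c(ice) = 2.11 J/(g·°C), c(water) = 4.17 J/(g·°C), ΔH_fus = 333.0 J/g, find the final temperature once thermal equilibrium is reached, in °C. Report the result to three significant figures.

Heat to bring ice to 0 °C and melt it: q₁ = 31.3×2.11×15.1 + 31.3×333.0 = 11420 J
Heat the water can supply cooling to 0 °C: 457.2×4.17×32.0 = 61008.8 J > q₁, so all ice melts.
Energy balance: 457.2×4.17×(32.0 − T) = 11420 + 31.3×4.17×(T − 0)
1906.524(32.0 − T) = 11420 + 130.521 T
61008.8 − 11420 = 2037.045 T
T = 49588.8 / 2037.045 = 24.34 °C

T_f = 24.3 °C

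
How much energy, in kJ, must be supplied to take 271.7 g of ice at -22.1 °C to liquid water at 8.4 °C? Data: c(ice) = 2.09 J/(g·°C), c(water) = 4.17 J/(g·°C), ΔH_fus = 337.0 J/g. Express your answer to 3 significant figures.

q = 114 kJ

q1 (heat ice -22.1→0.0 °C): 271.7 × 2.09 × 22.1 = 12550 J
q2 (melt at 0 °C): 271.7 × 337.0 = 91563 J
q3 (heat water 0.0→8.4 °C): 271.7 × 4.17 × 8.4 = 9517 J
Total: 12550 + 91563 + 9517 = 113630 J = 114 kJ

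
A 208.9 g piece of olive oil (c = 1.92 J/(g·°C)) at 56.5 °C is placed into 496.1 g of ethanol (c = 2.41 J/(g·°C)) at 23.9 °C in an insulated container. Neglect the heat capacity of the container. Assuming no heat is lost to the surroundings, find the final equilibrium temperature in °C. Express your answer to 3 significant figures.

T_f = 32.1 °C

Heat lost by olive oil = heat gained by ethanol.
(208.9)(1.92)(56.5 − T) = (496.1)(2.41)(T − 23.9)
401.088 (56.5 − T) = 1195.601 (T − 23.9)
22661 − 401.088 T = 1195.601 T − 28575
51236 = 1596.689 T
T = 32.09 °C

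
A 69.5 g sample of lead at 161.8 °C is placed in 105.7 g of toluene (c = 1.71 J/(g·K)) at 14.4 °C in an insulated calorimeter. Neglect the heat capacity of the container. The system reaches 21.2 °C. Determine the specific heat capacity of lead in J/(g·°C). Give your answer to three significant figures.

q_gained = (105.7 × 1.71) × (21.2 − 14.4) = 1229 J
q_lost = 69.5 × c × (161.8 − 21.2) = 9771.7 c
Set equal: c = 1229 / 9771.7 = 0.126 J/(g·°C)

c = 0.126 J/(g·°C)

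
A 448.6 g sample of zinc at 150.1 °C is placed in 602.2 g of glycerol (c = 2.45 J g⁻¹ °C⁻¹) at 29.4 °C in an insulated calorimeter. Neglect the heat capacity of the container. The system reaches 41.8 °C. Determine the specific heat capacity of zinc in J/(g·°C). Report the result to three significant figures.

q_gained = (602.2 × 2.45) × (41.8 − 29.4) = 18295 J
q_lost = 448.6 × c × (150.1 − 41.8) = 48583.38 c
Set equal: c = 18295 / 48583.38 = 0.377 J/(g·°C)

c = 0.377 J/(g·°C)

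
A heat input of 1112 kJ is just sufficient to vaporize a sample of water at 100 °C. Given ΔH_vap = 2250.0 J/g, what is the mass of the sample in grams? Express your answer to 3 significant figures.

m = 494 g

m = q / ΔH_vap = 1112000 J / 2250.0 J/g = 494 g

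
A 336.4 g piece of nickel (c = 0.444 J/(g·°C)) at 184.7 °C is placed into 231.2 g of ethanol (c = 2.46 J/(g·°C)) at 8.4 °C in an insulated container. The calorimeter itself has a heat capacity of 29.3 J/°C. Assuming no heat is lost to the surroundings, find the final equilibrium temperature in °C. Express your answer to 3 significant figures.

T_f = 43.6 °C

Heat lost by nickel = heat gained by ethanol + calorimeter.
(336.4)(0.444)(184.7 − T) = [(231.2)(2.46) + 29.3](T − 8.4)
149.3616 (184.7 − T) = 598.052 (T − 8.4)
27587 − 149.3616 T = 598.052 T − 5023.6
32610.6 = 747.4136 T
T = 43.63 °C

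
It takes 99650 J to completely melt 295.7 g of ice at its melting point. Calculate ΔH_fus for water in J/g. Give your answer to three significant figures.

ΔH_fus = 337 J/g

ΔH_fus = q / m = 99650 / 295.7 = 337 J/g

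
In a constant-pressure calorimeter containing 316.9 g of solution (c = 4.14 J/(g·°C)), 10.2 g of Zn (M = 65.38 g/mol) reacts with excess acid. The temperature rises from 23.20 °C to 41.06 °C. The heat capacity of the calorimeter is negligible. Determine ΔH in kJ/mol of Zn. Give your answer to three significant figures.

ΔH = -150 kJ/mol

|ΔT| = |41.06 − 23.20| = 17.86 °C
|q_surr| = (316.9 × 4.14) × 17.86 = 1311.966 × 17.86 = 23430 J
n(Zn) = 10.2 / 65.38 = 0.1560 mol
Temperature rose, so q_rxn = −|q_surr| = -23.43 kJ
ΔH = q_rxn / n = -150.2 kJ/mol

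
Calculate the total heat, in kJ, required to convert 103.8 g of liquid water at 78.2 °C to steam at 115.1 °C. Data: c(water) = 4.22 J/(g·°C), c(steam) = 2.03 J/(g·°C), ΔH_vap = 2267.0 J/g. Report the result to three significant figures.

q1 (heat water 78.2→100.0 °C): 103.8 × 4.22 × 21.8 = 9549 J
q2 (vaporize at 100 °C): 103.8 × 2267.0 = 235315 J
q3 (heat steam 100.0→115.1 °C): 103.8 × 2.03 × 15.1 = 3182 J
Total: 9549 + 235315 + 3182 = 248046 J = 248 kJ

q = 248 kJ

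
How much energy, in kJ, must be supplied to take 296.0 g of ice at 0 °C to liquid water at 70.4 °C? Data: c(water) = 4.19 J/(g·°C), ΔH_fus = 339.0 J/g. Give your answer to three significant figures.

q1 (melt at 0 °C): 296.0 × 339.0 = 100344 J
q2 (heat water 0.0→70.4 °C): 296.0 × 4.19 × 70.4 = 87313 J
Total: 100344 + 87313 = 187657 J = 188 kJ

q = 188 kJ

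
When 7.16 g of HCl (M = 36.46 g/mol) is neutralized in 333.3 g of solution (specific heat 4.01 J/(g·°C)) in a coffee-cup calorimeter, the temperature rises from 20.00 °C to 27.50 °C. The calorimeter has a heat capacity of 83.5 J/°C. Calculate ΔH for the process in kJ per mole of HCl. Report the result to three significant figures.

ΔH = -54.2 kJ/mol

|ΔT| = |27.50 − 20.00| = 7.50 °C
|q_surr| = (333.3 × 4.01 + 83.5) × 7.50 = 1420.033 × 7.50 = 10650 J
n(HCl) = 7.16 / 36.46 = 0.1964 mol
Temperature rose, so q_rxn = −|q_surr| = -10.65 kJ
ΔH = q_rxn / n = -54.23 kJ/mol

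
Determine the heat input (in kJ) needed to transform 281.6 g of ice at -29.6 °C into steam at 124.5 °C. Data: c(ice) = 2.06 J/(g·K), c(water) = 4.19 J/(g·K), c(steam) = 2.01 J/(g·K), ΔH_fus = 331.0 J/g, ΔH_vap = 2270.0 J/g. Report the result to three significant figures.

q1 (heat ice -29.6→0.0 °C): 281.6 × 2.06 × 29.6 = 17171 J
q2 (melt at 0 °C): 281.6 × 331.0 = 93210 J
q3 (heat water 0.0→100.0 °C): 281.6 × 4.19 × 100.0 = 117990 J
q4 (vaporize at 100 °C): 281.6 × 2270.0 = 639232 J
q5 (heat steam 100.0→124.5 °C): 281.6 × 2.01 × 24.5 = 13867 J
Total: 17171 + 93210 + 117990 + 639232 + 13867 = 881470 J = 881 kJ

q = 881 kJ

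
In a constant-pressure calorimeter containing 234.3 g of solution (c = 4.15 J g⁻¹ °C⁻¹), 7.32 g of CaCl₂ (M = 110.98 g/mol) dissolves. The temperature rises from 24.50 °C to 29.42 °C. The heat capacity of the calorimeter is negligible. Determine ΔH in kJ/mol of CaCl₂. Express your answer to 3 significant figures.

|ΔT| = |29.42 − 24.50| = 4.92 °C
|q_surr| = (234.3 × 4.15) × 4.92 = 972.345 × 4.92 = 4784 J
n(CaCl₂) = 7.32 / 110.98 = 0.06596 mol
Temperature rose, so q_rxn = −|q_surr| = -4.784 kJ
ΔH = q_rxn / n = -72.53 kJ/mol

ΔH = -72.5 kJ/mol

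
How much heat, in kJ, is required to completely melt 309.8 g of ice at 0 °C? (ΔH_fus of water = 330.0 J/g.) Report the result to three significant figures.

q = 102 kJ

q = m × ΔH_fus = 309.8 × 330.0 = 102200 J = 102 kJ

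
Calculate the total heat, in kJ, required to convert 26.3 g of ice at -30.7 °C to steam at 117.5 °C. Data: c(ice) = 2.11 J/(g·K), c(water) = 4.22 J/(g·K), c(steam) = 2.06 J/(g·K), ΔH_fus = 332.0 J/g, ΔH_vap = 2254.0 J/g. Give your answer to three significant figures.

q = 81.8 kJ

q1 (heat ice -30.7→0.0 °C): 26.3 × 2.11 × 30.7 = 1704 J
q2 (melt at 0 °C): 26.3 × 332.0 = 8732 J
q3 (heat water 0.0→100.0 °C): 26.3 × 4.22 × 100.0 = 11099 J
q4 (vaporize at 100 °C): 26.3 × 2254.0 = 59280 J
q5 (heat steam 100.0→117.5 °C): 26.3 × 2.06 × 17.5 = 948 J
Total: 1704 + 8732 + 11099 + 59280 + 948 = 81763 J = 81.8 kJ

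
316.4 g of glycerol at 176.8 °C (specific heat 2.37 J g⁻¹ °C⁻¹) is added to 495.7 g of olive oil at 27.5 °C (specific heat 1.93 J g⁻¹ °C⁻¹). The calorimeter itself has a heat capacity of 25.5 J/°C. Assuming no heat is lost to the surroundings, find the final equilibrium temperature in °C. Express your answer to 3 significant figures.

Heat lost by glycerol = heat gained by olive oil + calorimeter.
(316.4)(2.37)(176.8 − T) = [(495.7)(1.93) + 25.5](T − 27.5)
749.868 (176.8 − T) = 982.201 (T − 27.5)
132580 − 749.868 T = 982.201 T − 27011
159591 = 1732.069 T
T = 92.14 °C

T_f = 92.1 °C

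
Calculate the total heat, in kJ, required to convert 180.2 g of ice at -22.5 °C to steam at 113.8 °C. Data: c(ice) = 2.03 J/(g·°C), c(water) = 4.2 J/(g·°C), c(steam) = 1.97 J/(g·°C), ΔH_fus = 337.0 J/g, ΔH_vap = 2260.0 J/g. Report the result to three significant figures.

q1 (heat ice -22.5→0.0 °C): 180.2 × 2.03 × 22.5 = 8231 J
q2 (melt at 0 °C): 180.2 × 337.0 = 60727 J
q3 (heat water 0.0→100.0 °C): 180.2 × 4.2 × 100.0 = 75684 J
q4 (vaporize at 100 °C): 180.2 × 2260.0 = 407252 J
q5 (heat steam 100.0→113.8 °C): 180.2 × 1.97 × 13.8 = 4899 J
Total: 8231 + 60727 + 75684 + 407252 + 4899 = 556793 J = 557 kJ

q = 557 kJ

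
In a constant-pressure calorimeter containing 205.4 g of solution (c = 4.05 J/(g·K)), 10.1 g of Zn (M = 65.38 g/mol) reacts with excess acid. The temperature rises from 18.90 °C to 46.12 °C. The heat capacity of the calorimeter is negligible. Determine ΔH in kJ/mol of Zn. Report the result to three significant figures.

|ΔT| = |46.12 − 18.90| = 27.22 °C
|q_surr| = (205.4 × 4.05) × 27.22 = 831.87 × 27.22 = 22640 J
n(Zn) = 10.1 / 65.38 = 0.1545 mol
Temperature rose, so q_rxn = −|q_surr| = -22.64 kJ
ΔH = q_rxn / n = -146.5 kJ/mol

ΔH = -147 kJ/mol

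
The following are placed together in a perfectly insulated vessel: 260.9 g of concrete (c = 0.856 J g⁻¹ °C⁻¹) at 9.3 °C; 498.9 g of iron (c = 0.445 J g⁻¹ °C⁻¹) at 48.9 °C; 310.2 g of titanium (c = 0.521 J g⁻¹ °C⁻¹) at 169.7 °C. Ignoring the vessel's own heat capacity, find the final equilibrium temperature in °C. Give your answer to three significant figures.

Σ mᵢcᵢ(T − Tᵢ) = 0  ⇒  T = Σ mᵢcᵢTᵢ / Σ mᵢcᵢ
Σ mᵢcᵢ = 260.9×0.856 + 498.9×0.445 + 310.2×0.521 = 606.9551
Σ mᵢcᵢTᵢ = 223.3304×9.3 + 222.0105×48.9 + 161.6142×169.7 = 40359
T = 40359 / 606.9551 = 66.49 °C

T_f = 66.5 °C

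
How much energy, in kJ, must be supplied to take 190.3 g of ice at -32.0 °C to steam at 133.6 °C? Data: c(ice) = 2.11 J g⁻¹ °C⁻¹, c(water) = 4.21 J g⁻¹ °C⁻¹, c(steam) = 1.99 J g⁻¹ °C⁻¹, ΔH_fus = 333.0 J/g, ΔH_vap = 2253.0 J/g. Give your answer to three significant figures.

q = 598 kJ

q1 (heat ice -32.0→0.0 °C): 190.3 × 2.11 × 32.0 = 12849 J
q2 (melt at 0 °C): 190.3 × 333.0 = 63370 J
q3 (heat water 0.0→100.0 °C): 190.3 × 4.21 × 100.0 = 80116 J
q4 (vaporize at 100 °C): 190.3 × 2253.0 = 428746 J
q5 (heat steam 100.0→133.6 °C): 190.3 × 1.99 × 33.6 = 12724 J
Total: 12849 + 63370 + 80116 + 428746 + 12724 = 597805 J = 598 kJ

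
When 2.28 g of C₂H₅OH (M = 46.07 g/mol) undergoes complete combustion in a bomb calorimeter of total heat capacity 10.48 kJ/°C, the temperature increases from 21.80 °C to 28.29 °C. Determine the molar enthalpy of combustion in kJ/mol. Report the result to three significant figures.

ΔH = -1370 kJ/mol

ΔT = 28.29 − 21.80 = 6.49 °C
q_cal = C_cal × ΔT = 10.48 × 6.49 = 68.0152 kJ
n = 2.28 / 46.07 = 0.04949 mol
q_rxn = −q_cal = -68.0152 kJ
ΔH = -68.0152 / 0.04949 = -1374 kJ/mol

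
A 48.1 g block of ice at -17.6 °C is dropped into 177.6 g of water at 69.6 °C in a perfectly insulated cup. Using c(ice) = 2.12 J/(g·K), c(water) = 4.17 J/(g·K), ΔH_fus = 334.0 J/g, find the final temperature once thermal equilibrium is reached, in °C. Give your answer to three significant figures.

Heat to bring ice to 0 °C and melt it: q₁ = 48.1×2.12×17.6 + 48.1×334.0 = 17860 J
Heat the water can supply cooling to 0 °C: 177.6×4.17×69.6 = 51545.2 J > q₁, so all ice melts.
Energy balance: 177.6×4.17×(69.6 − T) = 17860 + 48.1×4.17×(T − 0)
740.592(69.6 − T) = 17860 + 200.577 T
51545.2 − 17860 = 941.169 T
T = 33685.2 / 941.169 = 35.79 °C

T_f = 35.8 °C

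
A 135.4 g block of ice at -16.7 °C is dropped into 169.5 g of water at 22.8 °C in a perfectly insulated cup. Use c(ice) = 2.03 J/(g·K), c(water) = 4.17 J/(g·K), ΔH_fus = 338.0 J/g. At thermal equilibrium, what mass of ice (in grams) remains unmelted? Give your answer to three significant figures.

Heat to warm all ice to 0 °C: 135.4×2.03×16.7 = 4590.2 J
Heat released by water cooling to 0 °C: 169.5×4.17×22.8 = 16115 J
16115 J < 4590.2 + 135.4×338.0 = 50355.4 J, so not all ice melts; final T = 0 °C.
Heat left for melting: 16115 − 4590.2 = 11524.8 J
Mass melted = 11524.8 / 338.0 = 34.10 g
Ice remaining = 135.4 − 34.10 = 101.30 g

m_ice remaining = 101 g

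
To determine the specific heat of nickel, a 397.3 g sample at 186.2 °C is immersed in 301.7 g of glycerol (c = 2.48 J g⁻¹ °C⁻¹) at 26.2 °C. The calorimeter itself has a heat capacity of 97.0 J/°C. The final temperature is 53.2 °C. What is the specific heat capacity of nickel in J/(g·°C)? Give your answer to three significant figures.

c = 0.432 J/(g·°C)

q_gained = (301.7 × 2.48 + 97.0) × (53.2 − 26.2) = 22820 J
q_lost = 397.3 × c × (186.2 − 53.2) = 52840.9 c
Set equal: c = 22820 / 52840.9 = 0.432 J/(g·°C)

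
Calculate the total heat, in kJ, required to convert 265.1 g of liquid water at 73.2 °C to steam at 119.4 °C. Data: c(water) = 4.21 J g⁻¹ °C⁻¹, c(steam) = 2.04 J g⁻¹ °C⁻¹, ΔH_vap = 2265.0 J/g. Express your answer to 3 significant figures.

q = 641 kJ

q1 (heat water 73.2→100.0 °C): 265.1 × 4.21 × 26.8 = 29911 J
q2 (vaporize at 100 °C): 265.1 × 2265.0 = 600452 J
q3 (heat steam 100.0→119.4 °C): 265.1 × 2.04 × 19.4 = 10492 J
Total: 29911 + 600452 + 10492 = 640855 J = 641 kJ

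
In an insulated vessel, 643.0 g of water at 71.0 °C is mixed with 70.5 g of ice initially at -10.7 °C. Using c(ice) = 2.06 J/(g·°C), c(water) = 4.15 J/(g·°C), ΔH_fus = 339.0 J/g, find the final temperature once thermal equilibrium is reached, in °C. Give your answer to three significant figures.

Heat to bring ice to 0 °C and melt it: q₁ = 70.5×2.06×10.7 + 70.5×339.0 = 25453 J
Heat the water can supply cooling to 0 °C: 643.0×4.15×71.0 = 189460 J > q₁, so all ice melts.
Energy balance: 643.0×4.15×(71.0 − T) = 25453 + 70.5×4.15×(T − 0)
2668.45(71.0 − T) = 25453 + 292.575 T
189460 − 25453 = 2961.025 T
T = 164007 / 2961.025 = 55.39 °C

T_f = 55.4 °C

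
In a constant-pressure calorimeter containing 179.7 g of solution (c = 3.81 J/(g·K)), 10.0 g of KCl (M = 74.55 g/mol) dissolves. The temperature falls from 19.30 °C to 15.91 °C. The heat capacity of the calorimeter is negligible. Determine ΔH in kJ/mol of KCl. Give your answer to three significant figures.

ΔH = 17.3 kJ/mol

|ΔT| = |15.91 − 19.30| = 3.39 °C
|q_surr| = (179.7 × 3.81) × 3.39 = 684.657 × 3.39 = 2321 J
n(KCl) = 10.0 / 74.55 = 0.1341 mol
Temperature fell, so q_rxn = +|q_surr| = 2.321 kJ
ΔH = q_rxn / n = 17.31 kJ/mol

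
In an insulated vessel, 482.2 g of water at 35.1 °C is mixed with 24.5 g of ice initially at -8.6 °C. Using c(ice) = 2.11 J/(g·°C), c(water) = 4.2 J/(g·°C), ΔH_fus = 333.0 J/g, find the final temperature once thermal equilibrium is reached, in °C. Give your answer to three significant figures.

T_f = 29.4 °C

Heat to bring ice to 0 °C and melt it: q₁ = 24.5×2.11×8.6 + 24.5×333.0 = 8603.1 J
Heat the water can supply cooling to 0 °C: 482.2×4.2×35.1 = 71085.9 J > q₁, so all ice melts.
Energy balance: 482.2×4.2×(35.1 − T) = 8603.1 + 24.5×4.2×(T − 0)
2025.24(35.1 − T) = 8603.1 + 102.9 T
71085.9 − 8603.1 = 2128.14 T
T = 62482.8 / 2128.14 = 29.36 °C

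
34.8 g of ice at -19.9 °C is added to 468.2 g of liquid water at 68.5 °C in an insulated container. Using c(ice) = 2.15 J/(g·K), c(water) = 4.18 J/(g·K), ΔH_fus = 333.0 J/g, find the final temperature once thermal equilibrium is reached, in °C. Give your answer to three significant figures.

T_f = 57.5 °C

Heat to bring ice to 0 °C and melt it: q₁ = 34.8×2.15×19.9 + 34.8×333.0 = 13077 J
Heat the water can supply cooling to 0 °C: 468.2×4.18×68.5 = 134060 J > q₁, so all ice melts.
Energy balance: 468.2×4.18×(68.5 − T) = 13077 + 34.8×4.18×(T − 0)
1957.076(68.5 − T) = 13077 + 145.464 T
134060 − 13077 = 2102.540 T
T = 120983 / 2102.540 = 57.54 °C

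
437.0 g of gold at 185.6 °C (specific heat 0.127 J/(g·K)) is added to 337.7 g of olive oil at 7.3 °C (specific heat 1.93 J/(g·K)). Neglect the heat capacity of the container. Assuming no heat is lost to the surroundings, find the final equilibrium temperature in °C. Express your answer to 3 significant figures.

Heat lost by gold = heat gained by olive oil.
(437.0)(0.127)(185.6 − T) = (337.7)(1.93)(T − 7.3)
55.499 (185.6 − T) = 651.761 (T − 7.3)
10301 − 55.499 T = 651.761 T − 4757.9
15058.9 = 707.260 T
T = 21.29 °C

T_f = 21.3 °C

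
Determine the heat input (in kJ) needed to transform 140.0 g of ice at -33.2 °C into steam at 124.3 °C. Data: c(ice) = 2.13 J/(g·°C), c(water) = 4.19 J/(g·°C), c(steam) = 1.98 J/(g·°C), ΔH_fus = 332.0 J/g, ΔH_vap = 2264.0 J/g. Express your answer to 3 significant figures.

q1 (heat ice -33.2→0.0 °C): 140.0 × 2.13 × 33.2 = 9900 J
q2 (melt at 0 °C): 140.0 × 332.0 = 46480 J
q3 (heat water 0.0→100.0 °C): 140.0 × 4.19 × 100.0 = 58660 J
q4 (vaporize at 100 °C): 140.0 × 2264.0 = 316960 J
q5 (heat steam 100.0→124.3 °C): 140.0 × 1.98 × 24.3 = 6736 J
Total: 9900 + 46480 + 58660 + 316960 + 6736 = 438736 J = 439 kJ

q = 439 kJ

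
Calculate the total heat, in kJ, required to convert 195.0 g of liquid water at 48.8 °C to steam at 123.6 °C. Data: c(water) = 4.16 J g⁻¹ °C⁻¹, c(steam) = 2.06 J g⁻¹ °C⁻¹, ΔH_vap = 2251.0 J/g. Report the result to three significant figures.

q1 (heat water 48.8→100.0 °C): 195.0 × 4.16 × 51.2 = 41533 J
q2 (vaporize at 100 °C): 195.0 × 2251.0 = 438945 J
q3 (heat steam 100.0→123.6 °C): 195.0 × 2.06 × 23.6 = 9480 J
Total: 41533 + 438945 + 9480 = 489958 J = 490 kJ

q = 490 kJ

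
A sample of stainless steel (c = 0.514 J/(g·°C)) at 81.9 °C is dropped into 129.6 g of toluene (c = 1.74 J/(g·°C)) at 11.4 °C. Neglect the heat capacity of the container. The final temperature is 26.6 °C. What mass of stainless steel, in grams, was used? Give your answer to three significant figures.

q_gained = (129.6 × 1.74) × (26.6 − 11.4) = 3428 J
q_lost = m × 0.514 × (81.9 − 26.6) = 28.4242 m
m = 3428 / 28.4242 = 121 g

m = 121 g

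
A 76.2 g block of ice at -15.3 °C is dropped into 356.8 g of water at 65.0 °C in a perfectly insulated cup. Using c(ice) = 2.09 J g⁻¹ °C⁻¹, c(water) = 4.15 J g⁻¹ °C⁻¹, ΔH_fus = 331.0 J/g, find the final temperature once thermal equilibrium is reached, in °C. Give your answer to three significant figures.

T_f = 38.2 °C

Heat to bring ice to 0 °C and melt it: q₁ = 76.2×2.09×15.3 + 76.2×331.0 = 27659 J
Heat the water can supply cooling to 0 °C: 356.8×4.15×65.0 = 96246.8 J > q₁, so all ice melts.
Energy balance: 356.8×4.15×(65.0 − T) = 27659 + 76.2×4.15×(T − 0)
1480.72(65.0 − T) = 27659 + 316.23 T
96246.8 − 27659 = 1796.95 T
T = 68587.8 / 1796.95 = 38.17 °C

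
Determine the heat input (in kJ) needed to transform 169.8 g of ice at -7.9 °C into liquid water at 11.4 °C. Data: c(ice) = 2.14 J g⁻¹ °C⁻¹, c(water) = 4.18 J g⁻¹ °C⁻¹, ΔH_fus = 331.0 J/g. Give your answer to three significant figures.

q = 67.2 kJ

q1 (heat ice -7.9→0.0 °C): 169.8 × 2.14 × 7.9 = 2871 J
q2 (melt at 0 °C): 169.8 × 331.0 = 56204 J
q3 (heat water 0.0→11.4 °C): 169.8 × 4.18 × 11.4 = 8091 J
Total: 2871 + 56204 + 8091 = 67166 J = 67.2 kJ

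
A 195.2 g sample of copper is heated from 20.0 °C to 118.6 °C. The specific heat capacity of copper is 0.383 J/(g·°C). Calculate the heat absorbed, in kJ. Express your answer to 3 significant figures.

q = 7.37 kJ

q = m c ΔT = 195.2 × 0.383 × (118.6 − 20.0)
q = 195.2 × 0.383 × 98.6 = 7371 J = 7.37 kJ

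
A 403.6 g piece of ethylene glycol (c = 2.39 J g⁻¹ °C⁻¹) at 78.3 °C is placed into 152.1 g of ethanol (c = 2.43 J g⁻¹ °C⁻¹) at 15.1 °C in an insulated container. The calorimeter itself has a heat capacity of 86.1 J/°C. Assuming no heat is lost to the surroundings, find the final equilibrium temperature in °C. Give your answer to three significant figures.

T_f = 58.0 °C

Heat lost by ethylene glycol = heat gained by ethanol + calorimeter.
(403.6)(2.39)(78.3 − T) = [(152.1)(2.43) + 86.1](T − 15.1)
964.604 (78.3 − T) = 455.703 (T − 15.1)
75528 − 964.604 T = 455.703 T − 6881.1
82409.1 = 1420.307 T
T = 58.02 °C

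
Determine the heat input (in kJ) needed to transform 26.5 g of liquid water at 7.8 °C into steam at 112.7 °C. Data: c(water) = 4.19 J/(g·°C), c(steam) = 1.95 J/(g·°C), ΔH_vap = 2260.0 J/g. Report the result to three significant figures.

q1 (heat water 7.8→100.0 °C): 26.5 × 4.19 × 92.2 = 10237 J
q2 (vaporize at 100 °C): 26.5 × 2260.0 = 59890 J
q3 (heat steam 100.0→112.7 °C): 26.5 × 1.95 × 12.7 = 656 J
Total: 10237 + 59890 + 656 = 70783 J = 70.8 kJ

q = 70.8 kJ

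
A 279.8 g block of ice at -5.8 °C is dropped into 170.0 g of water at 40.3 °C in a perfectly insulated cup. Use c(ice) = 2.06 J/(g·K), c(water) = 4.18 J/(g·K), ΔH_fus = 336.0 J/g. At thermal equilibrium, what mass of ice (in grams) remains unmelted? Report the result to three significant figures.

m_ice remaining = 205 g

Heat to warm all ice to 0 °C: 279.8×2.06×5.8 = 3343.1 J
Heat released by water cooling to 0 °C: 170.0×4.18×40.3 = 28637 J
28637 J < 3343.1 + 279.8×336.0 = 97355.9 J, so not all ice melts; final T = 0 °C.
Heat left for melting: 28637 − 3343.1 = 25293.9 J
Mass melted = 25293.9 / 336.0 = 75.28 g
Ice remaining = 279.8 − 75.28 = 204.52 g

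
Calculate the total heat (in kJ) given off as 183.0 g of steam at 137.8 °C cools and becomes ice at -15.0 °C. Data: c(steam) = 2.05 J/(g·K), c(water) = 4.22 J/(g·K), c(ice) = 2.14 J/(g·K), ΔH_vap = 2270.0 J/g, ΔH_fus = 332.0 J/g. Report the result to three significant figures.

q1 (cool steam 137.8→100 °C): 183.0 × 2.05 × 37.8 = 14181 J
q2 (condense at 100 °C): 183.0 × 2270.0 = 415410 J
q3 (cool water 100→0 °C): 183.0 × 4.22 × 100.0 = 77226 J
q4 (freeze at 0 °C): 183.0 × 332.0 = 60756 J
q5 (cool ice 0→-15.0 °C): 183.0 × 2.14 × 15.0 = 5874 J
Total: 14181 + 415410 + 77226 + 60756 + 5874 = 573447 J = 573 kJ

q = 573 kJ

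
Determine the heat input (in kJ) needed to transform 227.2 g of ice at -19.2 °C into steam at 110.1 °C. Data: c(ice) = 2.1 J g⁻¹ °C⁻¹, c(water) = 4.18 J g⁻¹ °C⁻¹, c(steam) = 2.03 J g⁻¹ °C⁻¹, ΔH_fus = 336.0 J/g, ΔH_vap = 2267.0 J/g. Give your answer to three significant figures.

q = 700 kJ

q1 (heat ice -19.2→0.0 °C): 227.2 × 2.1 × 19.2 = 9161 J
q2 (melt at 0 °C): 227.2 × 336.0 = 76339 J
q3 (heat water 0.0→100.0 °C): 227.2 × 4.18 × 100.0 = 94970 J
q4 (vaporize at 100 °C): 227.2 × 2267.0 = 515062 J
q5 (heat steam 100.0→110.1 °C): 227.2 × 2.03 × 10.1 = 4658 J
Total: 9161 + 76339 + 94970 + 515062 + 4658 = 700190 J = 700 kJ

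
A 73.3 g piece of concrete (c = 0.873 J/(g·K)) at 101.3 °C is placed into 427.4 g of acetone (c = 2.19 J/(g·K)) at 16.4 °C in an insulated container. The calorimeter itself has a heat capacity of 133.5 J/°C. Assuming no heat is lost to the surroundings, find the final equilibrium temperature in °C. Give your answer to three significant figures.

Heat lost by concrete = heat gained by acetone + calorimeter.
(73.3)(0.873)(101.3 − T) = [(427.4)(2.19) + 133.5](T − 16.4)
63.9909 (101.3 − T) = 1069.506 (T − 16.4)
6482.3 − 63.9909 T = 1069.506 T − 17540
24022.3 = 1133.4969 T
T = 21.19 °C

T_f = 21.2 °C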